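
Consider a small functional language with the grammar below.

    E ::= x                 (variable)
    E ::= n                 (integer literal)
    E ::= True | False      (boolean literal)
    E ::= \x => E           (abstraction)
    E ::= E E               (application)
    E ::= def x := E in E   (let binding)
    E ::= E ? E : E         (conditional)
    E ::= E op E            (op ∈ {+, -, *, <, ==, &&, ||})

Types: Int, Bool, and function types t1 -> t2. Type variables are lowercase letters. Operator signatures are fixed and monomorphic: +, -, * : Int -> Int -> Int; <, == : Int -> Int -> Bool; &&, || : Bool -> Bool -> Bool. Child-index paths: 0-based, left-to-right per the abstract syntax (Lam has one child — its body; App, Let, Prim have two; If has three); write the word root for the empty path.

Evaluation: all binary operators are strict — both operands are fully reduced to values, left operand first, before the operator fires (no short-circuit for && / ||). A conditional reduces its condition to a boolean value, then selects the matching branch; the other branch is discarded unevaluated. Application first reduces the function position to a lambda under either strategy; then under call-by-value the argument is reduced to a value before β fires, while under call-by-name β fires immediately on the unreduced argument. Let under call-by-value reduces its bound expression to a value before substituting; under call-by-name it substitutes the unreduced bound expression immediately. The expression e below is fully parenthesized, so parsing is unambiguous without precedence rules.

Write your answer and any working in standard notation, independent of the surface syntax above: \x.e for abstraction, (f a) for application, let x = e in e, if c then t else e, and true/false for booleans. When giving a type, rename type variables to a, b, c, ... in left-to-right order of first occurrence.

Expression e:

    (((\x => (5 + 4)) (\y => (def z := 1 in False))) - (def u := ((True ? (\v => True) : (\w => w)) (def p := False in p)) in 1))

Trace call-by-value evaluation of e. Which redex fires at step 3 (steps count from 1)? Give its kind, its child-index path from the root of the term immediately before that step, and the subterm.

Answer: if at 1.0.0 : (if true then (\v.true) else (\w.w))

Working:
step 0: (((\x.(5 + 4)) (\y.(let z = 1 in false))) - (let u = ((if true then (\v.true) else (\w.w)) (let p = false in p)) in 1))
step 1: [beta@0] ((5 + 4) - (let u = ((if true then (\v.true) else (\w.w)) (let p = false in p)) in 1))
step 2: [delta@0] (9 - (let u = ((if true then (\v.true) else (\w.w)) (let p = false in p)) in 1))
step 3: [if@1.0.0] (9 - (let u = ((\v.true) (let p = false in p)) in 1))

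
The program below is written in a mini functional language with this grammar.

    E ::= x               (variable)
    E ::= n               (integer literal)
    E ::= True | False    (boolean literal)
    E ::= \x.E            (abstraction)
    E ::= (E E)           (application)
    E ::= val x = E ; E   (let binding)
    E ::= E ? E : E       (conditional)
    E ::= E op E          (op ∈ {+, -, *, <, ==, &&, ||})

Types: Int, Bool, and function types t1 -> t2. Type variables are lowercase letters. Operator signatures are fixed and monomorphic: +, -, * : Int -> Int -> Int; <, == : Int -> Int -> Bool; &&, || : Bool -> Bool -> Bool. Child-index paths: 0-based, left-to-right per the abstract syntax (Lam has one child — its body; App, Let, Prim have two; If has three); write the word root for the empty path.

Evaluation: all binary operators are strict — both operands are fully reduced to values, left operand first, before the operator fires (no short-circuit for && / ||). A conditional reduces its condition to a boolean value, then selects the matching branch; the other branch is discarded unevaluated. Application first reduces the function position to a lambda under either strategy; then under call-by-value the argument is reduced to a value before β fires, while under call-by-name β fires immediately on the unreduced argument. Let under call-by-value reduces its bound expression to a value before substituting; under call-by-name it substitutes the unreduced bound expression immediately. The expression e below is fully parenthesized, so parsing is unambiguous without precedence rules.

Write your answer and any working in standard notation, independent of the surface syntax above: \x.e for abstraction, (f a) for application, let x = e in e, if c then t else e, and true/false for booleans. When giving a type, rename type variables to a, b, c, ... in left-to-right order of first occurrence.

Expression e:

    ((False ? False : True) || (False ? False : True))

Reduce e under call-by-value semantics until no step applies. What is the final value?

Answer: true

Working:
step 0: ((if false then false else true) || (if false then false else true))
step 1: [if@0] (true || (if false then false else true))
step 2: [if@1] (true || true)
step 3: [delta@root] true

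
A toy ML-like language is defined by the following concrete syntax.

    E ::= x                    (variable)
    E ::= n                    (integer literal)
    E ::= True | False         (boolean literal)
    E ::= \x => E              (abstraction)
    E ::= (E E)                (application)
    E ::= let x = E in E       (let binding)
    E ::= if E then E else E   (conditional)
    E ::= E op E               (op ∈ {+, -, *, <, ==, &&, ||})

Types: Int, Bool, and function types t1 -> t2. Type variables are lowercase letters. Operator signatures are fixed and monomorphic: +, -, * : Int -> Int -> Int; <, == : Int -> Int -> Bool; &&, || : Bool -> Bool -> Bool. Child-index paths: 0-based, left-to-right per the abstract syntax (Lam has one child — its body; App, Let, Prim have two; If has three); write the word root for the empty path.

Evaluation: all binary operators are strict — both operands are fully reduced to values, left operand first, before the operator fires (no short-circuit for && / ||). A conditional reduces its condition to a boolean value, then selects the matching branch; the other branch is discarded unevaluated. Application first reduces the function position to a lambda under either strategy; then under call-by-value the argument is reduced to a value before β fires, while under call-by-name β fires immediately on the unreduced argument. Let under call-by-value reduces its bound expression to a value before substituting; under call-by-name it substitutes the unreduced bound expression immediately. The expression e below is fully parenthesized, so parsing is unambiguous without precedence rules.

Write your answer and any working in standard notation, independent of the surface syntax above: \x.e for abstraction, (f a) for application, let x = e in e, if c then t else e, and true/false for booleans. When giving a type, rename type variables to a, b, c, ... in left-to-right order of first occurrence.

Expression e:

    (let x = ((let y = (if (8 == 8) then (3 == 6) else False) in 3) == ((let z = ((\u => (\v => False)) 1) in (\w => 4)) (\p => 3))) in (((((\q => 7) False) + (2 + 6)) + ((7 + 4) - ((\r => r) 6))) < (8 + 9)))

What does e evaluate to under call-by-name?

Answer: false

Working:
step 0: (let x = ((let y = (if (8 == 8) then (3 == 6) else false) in 3) == ((let z = ((\u.(\v.false)) 1) in (\w.4)) (\p.3))) in (((((\q.7) false) + (2 + 6)) + ((7 + 4) - ((\r.r) 6))) < (8 + 9)))
step 1: [let@root] (((((\q.7) false) + (2 + 6)) + ((7 + 4) - ((\r.r) 6))) < (8 + 9))
step 2: [beta@0.0.0] (((7 + (2 + 6)) + ((7 + 4) - ((\r.r) 6))) < (8 + 9))
step 3: [delta@0.0.1] (((7 + 8) + ((7 + 4) - ((\r.r) 6))) < (8 + 9))
step 4: [delta@0.0] ((15 + ((7 + 4) - ((\r.r) 6))) < (8 + 9))
step 5: [delta@0.1.0] ((15 + (11 - ((\r.r) 6))) < (8 + 9))
step 6: [beta@0.1.1] ((15 + (11 - 6)) < (8 + 9))
step 7: [delta@0.1] ((15 + 5) < (8 + 9))
step 8: [delta@0] (20 < (8 + 9))
step 9: [delta@1] (20 < 17)
step 10: [delta@root] false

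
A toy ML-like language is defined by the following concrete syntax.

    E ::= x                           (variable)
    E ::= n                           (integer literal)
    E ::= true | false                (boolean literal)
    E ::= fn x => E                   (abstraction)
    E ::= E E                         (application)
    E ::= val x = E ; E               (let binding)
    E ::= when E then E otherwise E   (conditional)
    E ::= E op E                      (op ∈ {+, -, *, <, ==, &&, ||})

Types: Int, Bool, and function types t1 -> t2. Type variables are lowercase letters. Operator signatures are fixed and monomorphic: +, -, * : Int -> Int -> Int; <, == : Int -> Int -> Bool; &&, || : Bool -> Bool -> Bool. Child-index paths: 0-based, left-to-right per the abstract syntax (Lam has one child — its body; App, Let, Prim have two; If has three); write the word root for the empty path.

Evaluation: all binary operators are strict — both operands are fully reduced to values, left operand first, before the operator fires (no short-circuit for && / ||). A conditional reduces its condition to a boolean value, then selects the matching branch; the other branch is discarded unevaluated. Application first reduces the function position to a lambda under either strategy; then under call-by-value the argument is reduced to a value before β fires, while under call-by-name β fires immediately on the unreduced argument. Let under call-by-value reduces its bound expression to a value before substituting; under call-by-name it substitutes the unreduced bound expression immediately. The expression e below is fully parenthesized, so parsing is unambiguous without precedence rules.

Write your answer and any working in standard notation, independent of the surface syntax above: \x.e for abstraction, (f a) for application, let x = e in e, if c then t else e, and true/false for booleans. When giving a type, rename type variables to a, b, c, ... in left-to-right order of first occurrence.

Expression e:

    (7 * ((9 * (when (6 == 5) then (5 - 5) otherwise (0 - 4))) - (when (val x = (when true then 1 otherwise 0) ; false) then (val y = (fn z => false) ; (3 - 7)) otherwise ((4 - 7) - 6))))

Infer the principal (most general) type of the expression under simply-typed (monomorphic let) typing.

Answer: Int

Derivation:
  unify Int ~ Int
  unify Int ~ Int
  unify Int ~ Int
  unify Int ~ Int
  unify Bool ~ Bool
  unify Int ~ Int
  unify Int ~ Int
  unify Int ~ Int
  unify Int ~ Int
  unify Int ~ Int
  unify Int ~ Int
  unify Int ~ Int
  unify Bool ~ Bool
  unify Int ~ Int
let x : Int
  unify Bool ~ Bool
\z._ : a -> Bool
let y : a -> Bool
  unify Int ~ Int
  unify Int ~ Int
  unify Int ~ Int
  unify Int ~ Int
  unify Int ~ Int
  unify Int ~ Int
  unify Int ~ Int
  unify Int ~ Int
  unify Int ~ Int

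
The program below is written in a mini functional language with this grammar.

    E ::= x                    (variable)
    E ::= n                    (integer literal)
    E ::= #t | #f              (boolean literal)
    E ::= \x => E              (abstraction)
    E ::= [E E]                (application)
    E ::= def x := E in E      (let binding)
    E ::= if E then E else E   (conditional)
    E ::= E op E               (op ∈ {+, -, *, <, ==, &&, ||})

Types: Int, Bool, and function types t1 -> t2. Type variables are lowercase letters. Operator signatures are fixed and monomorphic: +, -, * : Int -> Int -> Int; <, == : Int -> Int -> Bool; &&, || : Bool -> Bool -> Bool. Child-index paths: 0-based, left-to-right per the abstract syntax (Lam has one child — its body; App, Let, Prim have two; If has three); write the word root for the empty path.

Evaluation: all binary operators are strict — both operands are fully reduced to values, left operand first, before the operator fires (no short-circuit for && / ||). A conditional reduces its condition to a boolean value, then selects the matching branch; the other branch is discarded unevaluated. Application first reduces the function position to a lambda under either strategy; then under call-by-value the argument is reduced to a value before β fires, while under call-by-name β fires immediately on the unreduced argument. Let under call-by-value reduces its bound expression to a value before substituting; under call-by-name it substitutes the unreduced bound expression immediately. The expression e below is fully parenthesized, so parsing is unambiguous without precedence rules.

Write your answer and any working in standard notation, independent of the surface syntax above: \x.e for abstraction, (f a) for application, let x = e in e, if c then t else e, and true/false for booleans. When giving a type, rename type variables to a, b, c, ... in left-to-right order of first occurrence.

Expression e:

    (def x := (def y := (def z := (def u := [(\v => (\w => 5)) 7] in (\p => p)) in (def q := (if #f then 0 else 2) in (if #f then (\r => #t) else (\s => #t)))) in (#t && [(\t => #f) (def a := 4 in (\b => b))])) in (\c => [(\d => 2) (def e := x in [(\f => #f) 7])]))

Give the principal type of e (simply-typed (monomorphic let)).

Answer: a -> Int

Derivation:
\w._ : b -> Int
\v._ : a -> b -> Int
  unify a -> b -> Int ~ Int -> c
  unify a ~ Int
  unify b -> Int ~ c
_ _ : b -> Int
let u : b -> Int
p : d
\p._ : d -> d
let z : d -> d
  unify Bool ~ Bool
  unify Int ~ Int
let q : Int
  unify Bool ~ Bool
\r._ : e -> Bool
\s._ : f -> Bool
  unify e -> Bool ~ f -> Bool
  unify e ~ f
  unify Bool ~ Bool
let y : f -> Bool
  unify Bool ~ Bool
\t._ : g -> Bool
let a : Int
b : h
\b._ : h -> h
  unify g -> Bool ~ (h -> h) -> i
  unify g ~ h -> h
  unify Bool ~ i
_ _ : Bool
  unify Bool ~ Bool
let x : Bool
\d._ : k -> Int
x : Bool
let e : Bool
\f._ : l -> Bool
  unify l -> Bool ~ Int -> m
  unify l ~ Int
  unify Bool ~ m
_ _ : Bool
  unify k -> Int ~ Bool -> n
  unify k ~ Bool
  unify Int ~ n
_ _ : Int
\c._ : j -> Int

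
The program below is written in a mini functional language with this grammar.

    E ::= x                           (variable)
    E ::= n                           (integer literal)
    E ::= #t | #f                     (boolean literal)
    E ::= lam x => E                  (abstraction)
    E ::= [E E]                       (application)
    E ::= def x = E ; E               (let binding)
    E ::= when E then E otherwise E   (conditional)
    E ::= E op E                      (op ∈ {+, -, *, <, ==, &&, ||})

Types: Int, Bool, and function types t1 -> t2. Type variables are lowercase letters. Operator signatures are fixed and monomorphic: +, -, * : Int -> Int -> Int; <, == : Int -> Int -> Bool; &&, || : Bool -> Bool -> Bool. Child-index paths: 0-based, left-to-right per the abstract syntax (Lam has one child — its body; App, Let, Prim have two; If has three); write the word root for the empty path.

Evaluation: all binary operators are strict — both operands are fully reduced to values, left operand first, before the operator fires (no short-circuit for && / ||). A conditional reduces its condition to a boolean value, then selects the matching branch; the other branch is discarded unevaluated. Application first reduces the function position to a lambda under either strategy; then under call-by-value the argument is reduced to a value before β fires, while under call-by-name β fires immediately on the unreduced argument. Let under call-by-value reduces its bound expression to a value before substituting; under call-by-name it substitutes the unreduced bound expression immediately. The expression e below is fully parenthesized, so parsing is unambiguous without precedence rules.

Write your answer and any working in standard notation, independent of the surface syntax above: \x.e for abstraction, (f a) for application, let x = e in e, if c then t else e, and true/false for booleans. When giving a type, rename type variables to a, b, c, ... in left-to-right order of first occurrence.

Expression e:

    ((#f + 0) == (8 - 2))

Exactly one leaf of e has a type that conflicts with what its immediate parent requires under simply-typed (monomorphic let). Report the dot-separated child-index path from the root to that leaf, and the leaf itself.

Answer: 0.0 : false

Derivation:
  unify Bool ~ Int
  FAIL: mismatch Bool ~ Int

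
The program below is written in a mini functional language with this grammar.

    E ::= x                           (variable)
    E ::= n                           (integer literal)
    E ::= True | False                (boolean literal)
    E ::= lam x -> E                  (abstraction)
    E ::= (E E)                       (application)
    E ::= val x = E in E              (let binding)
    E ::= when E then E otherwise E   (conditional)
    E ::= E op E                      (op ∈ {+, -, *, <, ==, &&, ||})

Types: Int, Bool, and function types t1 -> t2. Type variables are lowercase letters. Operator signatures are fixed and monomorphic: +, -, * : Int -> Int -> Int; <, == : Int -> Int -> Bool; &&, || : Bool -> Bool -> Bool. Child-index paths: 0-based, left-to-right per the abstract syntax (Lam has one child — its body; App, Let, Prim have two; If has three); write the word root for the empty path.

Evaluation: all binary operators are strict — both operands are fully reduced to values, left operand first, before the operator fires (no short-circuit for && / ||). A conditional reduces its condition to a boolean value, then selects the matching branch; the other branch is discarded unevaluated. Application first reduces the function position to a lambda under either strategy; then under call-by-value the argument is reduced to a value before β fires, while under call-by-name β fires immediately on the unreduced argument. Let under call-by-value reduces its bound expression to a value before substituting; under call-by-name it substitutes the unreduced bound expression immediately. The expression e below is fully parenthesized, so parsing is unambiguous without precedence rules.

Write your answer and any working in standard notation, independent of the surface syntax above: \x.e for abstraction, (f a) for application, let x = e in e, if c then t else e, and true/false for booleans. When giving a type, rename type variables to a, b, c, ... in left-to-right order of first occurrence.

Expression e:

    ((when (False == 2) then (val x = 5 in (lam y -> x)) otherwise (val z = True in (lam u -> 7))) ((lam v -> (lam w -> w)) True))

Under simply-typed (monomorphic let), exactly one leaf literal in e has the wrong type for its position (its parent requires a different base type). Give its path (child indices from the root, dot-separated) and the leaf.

Working:
  unify Bool ~ Int
  FAIL: mismatch Bool ~ Int

Answer: 0.0.0 : false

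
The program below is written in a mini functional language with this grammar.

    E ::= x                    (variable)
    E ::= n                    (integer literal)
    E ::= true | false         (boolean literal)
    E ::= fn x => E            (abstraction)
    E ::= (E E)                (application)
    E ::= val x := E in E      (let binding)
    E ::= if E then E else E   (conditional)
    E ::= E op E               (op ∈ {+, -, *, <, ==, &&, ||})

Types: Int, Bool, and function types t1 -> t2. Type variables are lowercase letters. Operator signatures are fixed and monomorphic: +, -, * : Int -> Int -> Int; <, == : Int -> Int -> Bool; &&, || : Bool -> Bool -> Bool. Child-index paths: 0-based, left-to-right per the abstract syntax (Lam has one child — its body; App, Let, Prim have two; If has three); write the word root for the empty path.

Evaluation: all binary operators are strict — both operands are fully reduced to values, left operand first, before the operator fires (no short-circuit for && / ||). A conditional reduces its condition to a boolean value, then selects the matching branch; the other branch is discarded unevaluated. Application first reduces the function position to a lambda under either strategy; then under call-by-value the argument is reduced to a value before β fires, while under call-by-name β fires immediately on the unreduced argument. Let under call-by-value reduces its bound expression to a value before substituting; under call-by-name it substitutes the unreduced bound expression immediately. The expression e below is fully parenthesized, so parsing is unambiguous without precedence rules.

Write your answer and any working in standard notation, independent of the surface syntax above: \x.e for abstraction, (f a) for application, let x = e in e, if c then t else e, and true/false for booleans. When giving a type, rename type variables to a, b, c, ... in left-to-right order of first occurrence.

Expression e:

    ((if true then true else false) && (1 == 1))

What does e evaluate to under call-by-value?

Derivation:
step 0: ((if true then true else false) && (1 == 1))
step 1: [if@0] (true && (1 == 1))
step 2: [delta@1] (true && true)
step 3: [delta@root] true

Answer: true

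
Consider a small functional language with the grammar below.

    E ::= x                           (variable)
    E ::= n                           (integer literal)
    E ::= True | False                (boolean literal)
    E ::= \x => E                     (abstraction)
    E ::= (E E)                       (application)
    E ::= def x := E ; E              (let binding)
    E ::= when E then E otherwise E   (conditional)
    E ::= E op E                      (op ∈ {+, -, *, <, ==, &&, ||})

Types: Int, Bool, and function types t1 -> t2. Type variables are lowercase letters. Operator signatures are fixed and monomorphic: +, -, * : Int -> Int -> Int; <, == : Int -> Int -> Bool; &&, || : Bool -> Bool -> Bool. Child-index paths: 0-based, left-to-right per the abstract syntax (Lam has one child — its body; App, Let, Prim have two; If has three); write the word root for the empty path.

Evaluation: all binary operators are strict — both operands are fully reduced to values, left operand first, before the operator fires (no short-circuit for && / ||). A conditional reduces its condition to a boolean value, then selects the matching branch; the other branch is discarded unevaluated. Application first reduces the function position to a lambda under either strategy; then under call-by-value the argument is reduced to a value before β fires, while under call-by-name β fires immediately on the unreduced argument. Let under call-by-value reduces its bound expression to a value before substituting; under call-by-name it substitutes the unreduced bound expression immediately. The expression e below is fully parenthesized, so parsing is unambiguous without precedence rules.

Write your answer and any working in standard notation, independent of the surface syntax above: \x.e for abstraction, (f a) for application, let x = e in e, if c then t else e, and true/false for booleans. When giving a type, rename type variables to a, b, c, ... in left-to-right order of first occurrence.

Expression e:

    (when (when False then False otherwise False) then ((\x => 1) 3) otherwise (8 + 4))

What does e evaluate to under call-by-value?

Trace:
step 0: (if (if false then false else false) then ((\x.1) 3) else (8 + 4))
step 1: [if@0] (if false then ((\x.1) 3) else (8 + 4))
step 2: [if@root] (8 + 4)
step 3: [delta@root] 12

Answer: 12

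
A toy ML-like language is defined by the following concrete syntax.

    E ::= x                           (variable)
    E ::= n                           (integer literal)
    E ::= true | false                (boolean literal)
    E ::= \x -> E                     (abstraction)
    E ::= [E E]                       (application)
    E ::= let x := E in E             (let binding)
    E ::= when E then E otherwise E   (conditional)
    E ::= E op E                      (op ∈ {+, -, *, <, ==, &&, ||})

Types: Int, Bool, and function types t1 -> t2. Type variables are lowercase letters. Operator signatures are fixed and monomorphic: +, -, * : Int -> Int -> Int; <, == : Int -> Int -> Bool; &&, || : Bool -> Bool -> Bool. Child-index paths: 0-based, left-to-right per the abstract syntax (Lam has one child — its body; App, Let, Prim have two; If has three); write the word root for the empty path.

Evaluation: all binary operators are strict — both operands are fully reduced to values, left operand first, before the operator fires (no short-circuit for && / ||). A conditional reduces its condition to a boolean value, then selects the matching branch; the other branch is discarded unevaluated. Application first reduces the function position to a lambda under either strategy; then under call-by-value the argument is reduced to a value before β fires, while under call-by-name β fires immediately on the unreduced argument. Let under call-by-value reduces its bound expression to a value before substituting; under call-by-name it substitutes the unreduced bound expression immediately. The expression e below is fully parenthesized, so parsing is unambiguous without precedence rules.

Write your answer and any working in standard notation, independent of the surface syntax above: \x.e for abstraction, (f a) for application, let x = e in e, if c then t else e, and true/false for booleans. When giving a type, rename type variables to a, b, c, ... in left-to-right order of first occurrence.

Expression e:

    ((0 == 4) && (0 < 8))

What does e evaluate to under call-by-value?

Working:
step 0: ((0 == 4) && (0 < 8))
step 1: [delta@0] (false && (0 < 8))
step 2: [delta@1] (false && true)
step 3: [delta@root] false

Answer: false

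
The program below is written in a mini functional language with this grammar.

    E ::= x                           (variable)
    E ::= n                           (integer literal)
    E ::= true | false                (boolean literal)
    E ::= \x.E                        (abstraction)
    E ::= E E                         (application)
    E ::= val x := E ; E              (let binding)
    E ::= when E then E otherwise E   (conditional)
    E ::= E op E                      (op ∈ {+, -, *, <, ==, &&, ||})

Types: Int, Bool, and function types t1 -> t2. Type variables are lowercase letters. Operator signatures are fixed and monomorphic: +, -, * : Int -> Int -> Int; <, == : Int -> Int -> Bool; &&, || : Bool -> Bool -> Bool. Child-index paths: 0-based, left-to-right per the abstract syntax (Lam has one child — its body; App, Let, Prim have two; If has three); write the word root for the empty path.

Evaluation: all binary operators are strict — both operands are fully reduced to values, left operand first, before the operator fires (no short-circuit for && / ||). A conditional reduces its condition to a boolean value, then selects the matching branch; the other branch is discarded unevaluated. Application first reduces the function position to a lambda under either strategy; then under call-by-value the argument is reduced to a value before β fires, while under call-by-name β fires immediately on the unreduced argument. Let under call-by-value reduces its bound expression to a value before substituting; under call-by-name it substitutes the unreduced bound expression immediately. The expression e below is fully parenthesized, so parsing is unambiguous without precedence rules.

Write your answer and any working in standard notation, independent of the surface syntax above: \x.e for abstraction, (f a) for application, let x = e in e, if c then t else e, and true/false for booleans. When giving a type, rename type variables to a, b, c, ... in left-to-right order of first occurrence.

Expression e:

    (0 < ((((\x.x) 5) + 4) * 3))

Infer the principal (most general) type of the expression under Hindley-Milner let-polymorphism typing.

Trace:
  unify Int ~ Int
x : a
\x._ : a -> a
  unify a -> a ~ Int -> b
  unify a ~ Int
  unify Int ~ b
_ _ : Int
  unify Int ~ Int
  unify Int ~ Int
  unify Int ~ Int
  unify Int ~ Int
  unify Int ~ Int

Answer: Bool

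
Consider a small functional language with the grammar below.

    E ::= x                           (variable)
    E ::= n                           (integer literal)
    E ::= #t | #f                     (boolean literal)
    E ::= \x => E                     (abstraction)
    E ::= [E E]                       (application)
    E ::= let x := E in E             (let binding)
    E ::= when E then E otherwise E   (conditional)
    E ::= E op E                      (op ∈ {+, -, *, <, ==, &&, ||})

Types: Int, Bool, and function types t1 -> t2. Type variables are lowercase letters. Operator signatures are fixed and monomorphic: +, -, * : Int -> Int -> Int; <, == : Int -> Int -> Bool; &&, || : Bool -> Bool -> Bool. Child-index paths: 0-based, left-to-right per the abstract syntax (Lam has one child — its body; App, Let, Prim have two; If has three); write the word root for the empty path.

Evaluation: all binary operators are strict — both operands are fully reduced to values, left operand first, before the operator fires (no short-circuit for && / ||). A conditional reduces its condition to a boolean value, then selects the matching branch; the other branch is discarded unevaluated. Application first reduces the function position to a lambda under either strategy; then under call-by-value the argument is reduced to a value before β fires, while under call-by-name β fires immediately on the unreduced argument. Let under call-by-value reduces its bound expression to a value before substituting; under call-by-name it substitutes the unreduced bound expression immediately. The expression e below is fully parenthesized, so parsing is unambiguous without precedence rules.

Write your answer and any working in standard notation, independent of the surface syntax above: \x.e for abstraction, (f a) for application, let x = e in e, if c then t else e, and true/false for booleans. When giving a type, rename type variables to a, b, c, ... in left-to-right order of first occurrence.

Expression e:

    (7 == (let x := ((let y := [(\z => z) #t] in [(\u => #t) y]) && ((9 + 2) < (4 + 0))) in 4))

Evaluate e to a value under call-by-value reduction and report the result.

Trace:
step 0: (7 == (let x = ((let y = ((\z.z) true) in ((\u.true) y)) && ((9 + 2) < (4 + 0))) in 4))
step 1: [beta@1.0.0.0] (7 == (let x = ((let y = true in ((\u.true) y)) && ((9 + 2) < (4 + 0))) in 4))
step 2: [let@1.0.0] (7 == (let x = (((\u.true) true) && ((9 + 2) < (4 + 0))) in 4))
step 3: [beta@1.0.0] (7 == (let x = (true && ((9 + 2) < (4 + 0))) in 4))
step 4: [delta@1.0.1.0] (7 == (let x = (true && (11 < (4 + 0))) in 4))
step 5: [delta@1.0.1.1] (7 == (let x = (true && (11 < 4)) in 4))
step 6: [delta@1.0.1] (7 == (let x = (true && false) in 4))
step 7: [delta@1.0] (7 == (let x = false in 4))
step 8: [let@1] (7 == 4)
step 9: [delta@root] false

Answer: false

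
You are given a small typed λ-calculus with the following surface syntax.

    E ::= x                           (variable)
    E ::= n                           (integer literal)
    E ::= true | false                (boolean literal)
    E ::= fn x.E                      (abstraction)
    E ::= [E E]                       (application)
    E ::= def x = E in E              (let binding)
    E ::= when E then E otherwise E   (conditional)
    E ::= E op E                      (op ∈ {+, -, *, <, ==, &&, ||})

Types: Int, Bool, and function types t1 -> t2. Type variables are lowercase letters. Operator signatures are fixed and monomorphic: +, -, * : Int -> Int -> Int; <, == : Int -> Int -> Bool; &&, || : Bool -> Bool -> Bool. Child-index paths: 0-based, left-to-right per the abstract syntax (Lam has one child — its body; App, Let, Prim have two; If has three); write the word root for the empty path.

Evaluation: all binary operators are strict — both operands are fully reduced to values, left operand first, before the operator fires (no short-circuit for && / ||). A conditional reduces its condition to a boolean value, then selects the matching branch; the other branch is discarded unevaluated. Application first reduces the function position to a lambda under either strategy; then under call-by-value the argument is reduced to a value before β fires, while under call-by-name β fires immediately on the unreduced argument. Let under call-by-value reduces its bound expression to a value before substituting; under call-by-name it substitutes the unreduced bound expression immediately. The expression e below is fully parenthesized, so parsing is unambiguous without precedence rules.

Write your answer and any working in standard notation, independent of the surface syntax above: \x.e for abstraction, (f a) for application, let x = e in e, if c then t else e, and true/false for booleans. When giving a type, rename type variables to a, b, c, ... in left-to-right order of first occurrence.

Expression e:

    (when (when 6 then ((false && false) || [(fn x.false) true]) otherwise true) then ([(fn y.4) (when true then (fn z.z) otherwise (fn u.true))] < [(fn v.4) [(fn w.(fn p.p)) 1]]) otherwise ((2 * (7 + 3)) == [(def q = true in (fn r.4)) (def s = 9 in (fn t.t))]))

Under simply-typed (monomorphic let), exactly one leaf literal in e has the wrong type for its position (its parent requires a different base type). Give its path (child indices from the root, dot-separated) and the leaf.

Answer: 0.0 : 6

Derivation:
  unify Int ~ Bool
  FAIL: mismatch Int ~ Bool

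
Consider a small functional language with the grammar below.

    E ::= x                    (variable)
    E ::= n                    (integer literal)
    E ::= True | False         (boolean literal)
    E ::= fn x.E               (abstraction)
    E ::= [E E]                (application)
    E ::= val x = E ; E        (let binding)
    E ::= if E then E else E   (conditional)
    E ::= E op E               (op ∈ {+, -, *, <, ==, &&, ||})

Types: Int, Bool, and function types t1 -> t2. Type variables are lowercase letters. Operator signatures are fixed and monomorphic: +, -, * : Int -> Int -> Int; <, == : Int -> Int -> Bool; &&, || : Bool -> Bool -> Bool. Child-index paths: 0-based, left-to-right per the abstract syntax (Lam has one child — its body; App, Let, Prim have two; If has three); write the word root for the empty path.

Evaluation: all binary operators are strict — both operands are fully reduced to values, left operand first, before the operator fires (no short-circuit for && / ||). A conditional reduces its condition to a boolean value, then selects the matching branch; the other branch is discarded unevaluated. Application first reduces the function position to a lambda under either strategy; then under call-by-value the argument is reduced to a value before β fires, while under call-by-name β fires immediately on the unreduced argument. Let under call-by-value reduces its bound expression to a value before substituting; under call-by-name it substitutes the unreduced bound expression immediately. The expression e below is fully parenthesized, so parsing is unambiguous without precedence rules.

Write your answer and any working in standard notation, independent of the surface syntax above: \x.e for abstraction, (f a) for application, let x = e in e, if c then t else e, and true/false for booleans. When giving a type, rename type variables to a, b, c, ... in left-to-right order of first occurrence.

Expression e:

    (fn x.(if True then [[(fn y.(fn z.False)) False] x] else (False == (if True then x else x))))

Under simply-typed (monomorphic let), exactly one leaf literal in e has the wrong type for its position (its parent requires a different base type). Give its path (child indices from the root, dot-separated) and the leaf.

Answer: 0.2.0 : false

Working:
  unify Bool ~ Bool
\z._ : c -> Bool
\y._ : b -> c -> Bool
  unify b -> c -> Bool ~ Bool -> d
  unify b ~ Bool
  unify c -> Bool ~ d
_ _ : c -> Bool
x : a
  unify c -> Bool ~ a -> e
  unify c ~ a
  unify Bool ~ e
_ _ : Bool
  unify Bool ~ Int
  FAIL: mismatch Bool ~ Int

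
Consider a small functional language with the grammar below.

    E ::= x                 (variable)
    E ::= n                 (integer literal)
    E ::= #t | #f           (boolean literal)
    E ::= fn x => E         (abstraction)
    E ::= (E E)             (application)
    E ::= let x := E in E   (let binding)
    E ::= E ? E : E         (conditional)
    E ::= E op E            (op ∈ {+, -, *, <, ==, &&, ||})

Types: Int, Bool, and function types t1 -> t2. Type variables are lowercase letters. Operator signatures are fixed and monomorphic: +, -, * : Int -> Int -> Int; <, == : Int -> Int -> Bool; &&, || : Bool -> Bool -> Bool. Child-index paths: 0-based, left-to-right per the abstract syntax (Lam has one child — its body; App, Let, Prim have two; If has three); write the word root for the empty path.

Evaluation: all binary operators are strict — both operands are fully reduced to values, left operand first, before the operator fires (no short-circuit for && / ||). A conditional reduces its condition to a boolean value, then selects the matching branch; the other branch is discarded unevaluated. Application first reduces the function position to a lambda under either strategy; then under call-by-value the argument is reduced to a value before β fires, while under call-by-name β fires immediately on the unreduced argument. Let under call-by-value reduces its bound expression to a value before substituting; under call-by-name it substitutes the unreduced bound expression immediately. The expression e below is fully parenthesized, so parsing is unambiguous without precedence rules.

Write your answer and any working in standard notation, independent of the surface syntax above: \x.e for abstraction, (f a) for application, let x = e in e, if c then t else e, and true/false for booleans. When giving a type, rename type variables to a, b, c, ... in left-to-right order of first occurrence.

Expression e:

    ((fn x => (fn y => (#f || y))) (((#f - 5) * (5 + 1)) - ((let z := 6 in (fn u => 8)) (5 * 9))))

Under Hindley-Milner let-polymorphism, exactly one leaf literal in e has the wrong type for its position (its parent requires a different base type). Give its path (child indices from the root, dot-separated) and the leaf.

Answer: 1.0.0.0 : false

Trace:
  unify Bool ~ Bool
y : b
  unify b ~ Bool
\y._ : Bool -> Bool
\x._ : a -> Bool -> Bool
  unify Bool ~ Int
  FAIL: mismatch Bool ~ Int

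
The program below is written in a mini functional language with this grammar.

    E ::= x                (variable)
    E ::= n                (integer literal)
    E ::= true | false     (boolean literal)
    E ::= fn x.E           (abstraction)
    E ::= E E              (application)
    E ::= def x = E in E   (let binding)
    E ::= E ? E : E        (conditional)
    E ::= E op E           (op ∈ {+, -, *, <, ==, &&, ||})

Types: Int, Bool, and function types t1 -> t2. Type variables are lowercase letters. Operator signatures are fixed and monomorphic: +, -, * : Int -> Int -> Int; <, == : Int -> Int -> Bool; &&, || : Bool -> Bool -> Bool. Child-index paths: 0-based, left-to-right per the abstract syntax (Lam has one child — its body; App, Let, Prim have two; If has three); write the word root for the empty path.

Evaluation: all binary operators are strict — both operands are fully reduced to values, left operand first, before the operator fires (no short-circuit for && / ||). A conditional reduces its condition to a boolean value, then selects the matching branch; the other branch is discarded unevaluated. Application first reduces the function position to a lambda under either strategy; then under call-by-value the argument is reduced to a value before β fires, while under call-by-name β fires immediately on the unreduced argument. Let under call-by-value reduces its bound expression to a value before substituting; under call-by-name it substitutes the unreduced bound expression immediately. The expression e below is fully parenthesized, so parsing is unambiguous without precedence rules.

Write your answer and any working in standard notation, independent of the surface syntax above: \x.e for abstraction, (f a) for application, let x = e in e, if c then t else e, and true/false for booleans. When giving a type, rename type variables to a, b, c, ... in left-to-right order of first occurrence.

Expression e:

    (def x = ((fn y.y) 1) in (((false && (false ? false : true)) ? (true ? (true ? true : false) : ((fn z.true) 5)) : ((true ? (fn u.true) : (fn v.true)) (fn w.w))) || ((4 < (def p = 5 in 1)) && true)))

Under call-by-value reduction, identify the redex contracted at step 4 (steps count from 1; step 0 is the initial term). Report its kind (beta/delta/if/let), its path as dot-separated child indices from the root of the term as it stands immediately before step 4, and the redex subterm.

Derivation:
step 0: (let x = ((\y.y) 1) in ((if (false && (if false then false else true)) then (if true then (if true then true else false) else ((\z.true) 5)) else ((if true then (\u.true) else (\v.true)) (\w.w))) || ((4 < (let p = 5 in 1)) && true)))
step 1: [beta@0] (let x = 1 in ((if (false && (if false then false else true)) then (if true then (if true then true else false) else ((\z.true) 5)) else ((if true then (\u.true) else (\v.true)) (\w.w))) || ((4 < (let p = 5 in 1)) && true)))
step 2: [let@root] ((if (false && (if false then false else true)) then (if true then (if true then true else false) else ((\z.true) 5)) else ((if true then (\u.true) else (\v.true)) (\w.w))) || ((4 < (let p = 5 in 1)) && true))
step 3: [if@0.0.1] ((if (false && true) then (if true then (if true then true else false) else ((\z.true) 5)) else ((if true then (\u.true) else (\v.true)) (\w.w))) || ((4 < (let p = 5 in 1)) && true))
step 4: [delta@0.0] ((if false then (if true then (if true then true else false) else ((\z.true) 5)) else ((if true then (\u.true) else (\v.true)) (\w.w))) || ((4 < (let p = 5 in 1)) && true))

Answer: delta at 0.0 : (false && true)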